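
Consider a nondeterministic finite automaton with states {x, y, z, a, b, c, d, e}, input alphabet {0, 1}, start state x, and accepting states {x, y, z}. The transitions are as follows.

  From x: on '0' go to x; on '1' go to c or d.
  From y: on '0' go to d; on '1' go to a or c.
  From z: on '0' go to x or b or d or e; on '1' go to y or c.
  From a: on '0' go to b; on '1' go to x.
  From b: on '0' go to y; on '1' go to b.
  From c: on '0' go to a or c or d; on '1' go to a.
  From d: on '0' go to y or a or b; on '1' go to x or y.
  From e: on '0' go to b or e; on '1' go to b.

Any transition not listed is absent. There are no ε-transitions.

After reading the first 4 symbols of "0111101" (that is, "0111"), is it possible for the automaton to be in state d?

Yes

Start in {x}.
Read '0': x→{x}; now {x}.
Read '1': x→{c, d}; now {c, d}.
Read '1': c→{a}, d→{x, y}; now {x, y, a}.
Read '1': x→{c, d}, y→{a, c}, a→{x}; now {x, a, c, d}.
State d is in {x, a, c, d}.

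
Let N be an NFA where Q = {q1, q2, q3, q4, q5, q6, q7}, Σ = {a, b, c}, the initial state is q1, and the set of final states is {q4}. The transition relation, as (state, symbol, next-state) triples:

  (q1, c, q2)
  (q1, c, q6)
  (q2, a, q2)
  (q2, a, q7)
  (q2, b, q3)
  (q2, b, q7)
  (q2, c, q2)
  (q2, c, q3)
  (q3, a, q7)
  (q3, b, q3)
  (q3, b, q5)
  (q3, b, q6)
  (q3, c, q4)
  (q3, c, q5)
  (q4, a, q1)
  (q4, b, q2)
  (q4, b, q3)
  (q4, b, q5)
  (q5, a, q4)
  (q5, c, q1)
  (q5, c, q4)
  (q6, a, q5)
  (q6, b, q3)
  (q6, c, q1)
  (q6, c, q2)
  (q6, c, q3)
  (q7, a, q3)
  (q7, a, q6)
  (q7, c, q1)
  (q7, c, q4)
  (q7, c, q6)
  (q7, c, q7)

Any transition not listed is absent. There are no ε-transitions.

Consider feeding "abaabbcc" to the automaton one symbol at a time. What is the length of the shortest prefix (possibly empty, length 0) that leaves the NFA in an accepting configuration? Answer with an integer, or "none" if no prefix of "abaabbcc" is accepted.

Start in {q1}.
Read 'a': {q1} → ∅.
The set is empty and remains empty for the remaining 7 symbols.
No reachable set along the way intersects F.

none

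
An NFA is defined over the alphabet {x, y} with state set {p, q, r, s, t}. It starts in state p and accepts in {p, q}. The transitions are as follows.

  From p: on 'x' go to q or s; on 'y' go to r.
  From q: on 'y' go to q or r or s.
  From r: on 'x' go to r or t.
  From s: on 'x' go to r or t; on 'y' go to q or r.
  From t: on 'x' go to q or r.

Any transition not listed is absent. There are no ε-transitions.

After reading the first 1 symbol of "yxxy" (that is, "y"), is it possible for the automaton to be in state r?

Yes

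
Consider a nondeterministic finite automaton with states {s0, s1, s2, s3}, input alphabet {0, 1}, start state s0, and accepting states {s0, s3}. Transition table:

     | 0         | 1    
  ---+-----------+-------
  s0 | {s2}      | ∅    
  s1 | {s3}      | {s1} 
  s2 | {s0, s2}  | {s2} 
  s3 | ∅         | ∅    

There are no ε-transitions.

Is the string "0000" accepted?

Start in {s0}.
Read '0': s0→{s2}; now {s2}.
Read '0': s2→{s0, s2}; now {s0, s2}.
Read '0': s0→{s2}, s2→{s0, s2}; now {s0, s2}.
Read '0': s0→{s2}, s2→{s0, s2}; now {s0, s2}.
The final set {s0, s2} contains the accepting state s0.

Yes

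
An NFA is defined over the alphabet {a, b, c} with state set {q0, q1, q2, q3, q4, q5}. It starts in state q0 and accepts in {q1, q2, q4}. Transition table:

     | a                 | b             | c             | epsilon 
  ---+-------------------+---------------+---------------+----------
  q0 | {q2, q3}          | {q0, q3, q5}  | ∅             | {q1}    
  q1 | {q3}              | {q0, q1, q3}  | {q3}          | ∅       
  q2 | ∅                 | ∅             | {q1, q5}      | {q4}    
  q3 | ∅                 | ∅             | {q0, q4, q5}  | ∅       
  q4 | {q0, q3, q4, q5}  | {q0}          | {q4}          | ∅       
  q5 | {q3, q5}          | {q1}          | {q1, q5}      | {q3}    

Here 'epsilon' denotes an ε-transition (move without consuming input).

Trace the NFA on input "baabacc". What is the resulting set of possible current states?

{q0, q1, q3, q4, q5}

Start: ε-closure({q0}) = {q0, q1}.
Read 'b': q0→{q0, q3, q5}, q1→{q0, q1, q3}; now {q0, q1, q3, q5}.
Read 'a': q0→{q2, q3}, q1→{q3}, q3→∅, q5→{q3, q5}; union {q2, q3, q5}; ε-closure = {q2, q3, q4, q5}.
Read 'a': q2→∅, q3→∅, q4→{q0, q3, q4, q5}, q5→{q3, q5}; union {q0, q3, q4, q5}; ε-closure = {q0, q1, q3, q4, q5}.
Read 'b': q0→{q0, q3, q5}, q1→{q0, q1, q3}, q3→∅, q4→{q0}, q5→{q1}; now {q0, q1, q3, q5}.
Read 'a': q0→{q2, q3}, q1→{q3}, q3→∅, q5→{q3, q5}; union {q2, q3, q5}; ε-closure = {q2, q3, q4, q5}.
Read 'c': q2→{q1, q5}, q3→{q0, q4, q5}, q4→{q4}, q5→{q1, q5}; union {q0, q1, q4, q5}; ε-closure = {q0, q1, q3, q4, q5}.
Read 'c': q0→∅, q1→{q3}, q3→{q0, q4, q5}, q4→{q4}, q5→{q1, q5}; now {q0, q1, q3, q4, q5}.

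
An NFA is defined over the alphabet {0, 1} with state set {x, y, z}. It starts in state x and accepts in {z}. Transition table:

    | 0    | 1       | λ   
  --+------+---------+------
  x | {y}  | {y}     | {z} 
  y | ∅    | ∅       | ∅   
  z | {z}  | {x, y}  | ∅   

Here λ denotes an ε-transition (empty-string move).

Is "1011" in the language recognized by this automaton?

Yes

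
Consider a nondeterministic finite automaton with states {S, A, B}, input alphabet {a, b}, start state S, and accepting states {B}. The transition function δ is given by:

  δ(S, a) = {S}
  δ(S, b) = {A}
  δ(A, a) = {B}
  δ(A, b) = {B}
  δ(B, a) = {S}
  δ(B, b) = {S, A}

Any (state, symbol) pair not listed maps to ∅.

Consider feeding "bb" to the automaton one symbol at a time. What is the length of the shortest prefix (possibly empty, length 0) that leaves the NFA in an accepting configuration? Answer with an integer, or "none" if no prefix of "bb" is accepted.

2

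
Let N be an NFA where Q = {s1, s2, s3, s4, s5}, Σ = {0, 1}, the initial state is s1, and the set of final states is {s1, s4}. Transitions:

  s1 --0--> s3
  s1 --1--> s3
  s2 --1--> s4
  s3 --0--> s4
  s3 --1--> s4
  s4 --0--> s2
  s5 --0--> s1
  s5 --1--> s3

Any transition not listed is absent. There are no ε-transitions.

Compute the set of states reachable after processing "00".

{s4}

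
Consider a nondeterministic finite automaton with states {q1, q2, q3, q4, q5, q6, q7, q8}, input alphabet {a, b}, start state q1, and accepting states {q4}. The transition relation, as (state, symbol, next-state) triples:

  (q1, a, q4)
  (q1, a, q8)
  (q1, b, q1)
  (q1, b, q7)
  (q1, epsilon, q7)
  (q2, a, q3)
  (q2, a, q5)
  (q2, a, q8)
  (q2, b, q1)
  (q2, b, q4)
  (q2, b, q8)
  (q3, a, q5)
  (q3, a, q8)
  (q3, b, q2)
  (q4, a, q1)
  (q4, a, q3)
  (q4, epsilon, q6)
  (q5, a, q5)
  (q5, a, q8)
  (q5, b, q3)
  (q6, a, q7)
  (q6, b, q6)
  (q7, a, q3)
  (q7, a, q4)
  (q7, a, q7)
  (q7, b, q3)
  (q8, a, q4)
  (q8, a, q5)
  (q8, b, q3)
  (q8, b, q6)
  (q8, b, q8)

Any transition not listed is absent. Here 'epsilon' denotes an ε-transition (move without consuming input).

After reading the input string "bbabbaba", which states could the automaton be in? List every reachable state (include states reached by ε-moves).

Start: ε-closure({q1}) = {q1, q7}.
Read 'b': q1→{q1, q7}, q7→{q3}; now {q1, q3, q7}.
Read 'b': q1→{q1, q7}, q3→{q2}, q7→{q3}; now {q1, q2, q3, q7}.
Read 'a': q1→{q4, q8}, q2→{q3, q5, q8}, q3→{q5, q8}, q7→{q3, q4, q7}; union {q3, q4, q5, q7, q8}; ε-closure = {q3, q4, q5, q6, q7, q8}.
Read 'b': q3→{q2}, q4→∅, q5→{q3}, q6→{q6}, q7→{q3}, q8→{q3, q6, q8}; now {q2, q3, q6, q8}.
Read 'b': q2→{q1, q4, q8}, q3→{q2}, q6→{q6}, q8→{q3, q6, q8}; union {q1, q2, q3, q4, q6, q8}; ε-closure = {q1, q2, q3, q4, q6, q7, q8}.
Read 'a': q1→{q4, q8}, q2→{q3, q5, q8}, q3→{q5, q8}, q4→{q1, q3}, q6→{q7}, q7→{q3, q4, q7}, q8→{q4, q5}; union {q1, q3, q4, q5, q7, q8}; ε-closure = {q1, q3, q4, q5, q6, q7, q8}.
Read 'b': q1→{q1, q7}, q3→{q2}, q4→∅, q5→{q3}, q6→{q6}, q7→{q3}, q8→{q3, q6, q8}; now {q1, q2, q3, q6, q7, q8}.
Read 'a': q1→{q4, q8}, q2→{q3, q5, q8}, q3→{q5, q8}, q6→{q7}, q7→{q3, q4, q7}, q8→{q4, q5}; union {q3, q4, q5, q7, q8}; ε-closure = {q3, q4, q5, q6, q7, q8}.

{q3, q4, q5, q6, q7, q8}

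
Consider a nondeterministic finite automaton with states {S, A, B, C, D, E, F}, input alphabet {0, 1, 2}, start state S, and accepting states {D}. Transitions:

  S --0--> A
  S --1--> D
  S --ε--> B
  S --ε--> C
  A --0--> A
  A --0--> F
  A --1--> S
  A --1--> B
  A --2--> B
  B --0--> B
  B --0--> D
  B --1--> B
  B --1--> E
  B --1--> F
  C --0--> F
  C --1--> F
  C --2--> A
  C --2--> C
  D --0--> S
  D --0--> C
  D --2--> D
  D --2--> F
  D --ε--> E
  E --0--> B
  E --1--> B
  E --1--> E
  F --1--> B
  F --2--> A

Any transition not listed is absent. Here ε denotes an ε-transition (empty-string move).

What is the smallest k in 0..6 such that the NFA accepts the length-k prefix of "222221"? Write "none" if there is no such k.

none

Start: ε-closure({S}) = {S, B, C}.
Read '2': {S, B, C} → {A, C}.
Read '2': {A, C} → {A, B, C}.
Read '2': {A, B, C} → {A, B, C}.
Read '2': {A, B, C} → {A, B, C}.
Read '2': {A, B, C} → {A, B, C}.
Read '1': {A, B, C} → {S, B, C, E, F}.
No reachable set along the way intersects F.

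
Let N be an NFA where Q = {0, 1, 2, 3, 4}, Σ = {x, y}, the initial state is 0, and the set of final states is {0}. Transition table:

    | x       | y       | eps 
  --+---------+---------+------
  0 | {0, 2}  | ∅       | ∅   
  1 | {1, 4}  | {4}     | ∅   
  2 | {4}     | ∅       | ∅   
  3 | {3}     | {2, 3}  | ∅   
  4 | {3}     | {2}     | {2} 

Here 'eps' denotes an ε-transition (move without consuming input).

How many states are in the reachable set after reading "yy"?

0

Start in {0}.
Read 'y': {0} → ∅.
The set is empty and remains empty for the remaining 1 symbol.
That set has 0 states.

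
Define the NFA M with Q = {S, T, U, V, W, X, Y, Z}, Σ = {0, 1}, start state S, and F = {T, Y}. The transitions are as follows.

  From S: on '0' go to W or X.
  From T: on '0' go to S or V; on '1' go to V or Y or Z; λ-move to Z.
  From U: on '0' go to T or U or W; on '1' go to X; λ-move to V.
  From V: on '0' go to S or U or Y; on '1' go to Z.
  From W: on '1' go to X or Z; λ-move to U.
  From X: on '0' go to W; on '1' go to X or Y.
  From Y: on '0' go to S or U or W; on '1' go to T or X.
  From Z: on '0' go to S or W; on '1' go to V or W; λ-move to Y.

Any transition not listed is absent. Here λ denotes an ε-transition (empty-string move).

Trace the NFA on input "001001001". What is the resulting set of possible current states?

Start in {S}.
Read '0': {S} → {U, V, W, X}.
Read '0': {U, V, W, X} → {S, T, U, V, W, Y, Z}.
Read '1': {S, T, U, V, W, Y, Z} → {T, U, V, W, X, Y, Z}.
Read '0': {T, U, V, W, X, Y, Z} → {S, T, U, V, W, Y, Z}.
Read '0': {S, T, U, V, W, Y, Z} → {S, T, U, V, W, X, Y, Z}.
Read '1': {S, T, U, V, W, X, Y, Z} → {T, U, V, W, X, Y, Z}.
Read '0': {T, U, V, W, X, Y, Z} → {S, T, U, V, W, Y, Z}.
Read '0': {S, T, U, V, W, Y, Z} → {S, T, U, V, W, X, Y, Z}.
Read '1': {S, T, U, V, W, X, Y, Z} → {T, U, V, W, X, Y, Z}.

{T, U, V, W, X, Y, Z}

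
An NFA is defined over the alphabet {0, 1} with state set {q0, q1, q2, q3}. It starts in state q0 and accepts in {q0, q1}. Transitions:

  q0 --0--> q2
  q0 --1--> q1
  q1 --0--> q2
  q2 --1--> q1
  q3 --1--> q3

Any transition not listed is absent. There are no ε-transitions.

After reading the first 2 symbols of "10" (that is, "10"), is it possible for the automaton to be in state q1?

No

Start in {q0}.
Read '1': {q0} → {q1}.
Read '0': {q1} → {q2}.
State q1 is not in {q2}.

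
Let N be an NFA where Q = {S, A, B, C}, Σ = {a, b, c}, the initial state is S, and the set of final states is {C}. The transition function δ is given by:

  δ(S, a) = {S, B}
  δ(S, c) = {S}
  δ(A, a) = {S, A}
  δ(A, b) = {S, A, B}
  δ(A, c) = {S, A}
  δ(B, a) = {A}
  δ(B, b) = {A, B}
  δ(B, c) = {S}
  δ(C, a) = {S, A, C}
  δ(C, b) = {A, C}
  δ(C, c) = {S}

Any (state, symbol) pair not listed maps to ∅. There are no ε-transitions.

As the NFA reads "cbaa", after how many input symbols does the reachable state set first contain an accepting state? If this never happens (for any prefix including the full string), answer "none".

none

Start in {S}.
Read 'c': S→{S}; now {S}.
Read 'b': S→∅; now ∅.
The set is empty and remains empty for the remaining 2 symbols.
No reachable set along the way intersects F.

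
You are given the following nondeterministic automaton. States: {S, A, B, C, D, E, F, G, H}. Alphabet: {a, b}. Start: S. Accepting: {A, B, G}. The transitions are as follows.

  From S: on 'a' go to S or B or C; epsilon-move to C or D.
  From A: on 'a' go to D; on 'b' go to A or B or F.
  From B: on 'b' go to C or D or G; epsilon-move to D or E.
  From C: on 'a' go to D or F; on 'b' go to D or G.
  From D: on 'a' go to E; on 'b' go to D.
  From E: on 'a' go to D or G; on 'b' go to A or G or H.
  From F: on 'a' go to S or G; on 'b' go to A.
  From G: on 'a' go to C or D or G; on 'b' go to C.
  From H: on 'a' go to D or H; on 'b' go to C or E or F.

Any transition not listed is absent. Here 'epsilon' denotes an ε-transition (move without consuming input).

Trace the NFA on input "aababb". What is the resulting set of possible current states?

{A, B, C, D, E, F, G, H}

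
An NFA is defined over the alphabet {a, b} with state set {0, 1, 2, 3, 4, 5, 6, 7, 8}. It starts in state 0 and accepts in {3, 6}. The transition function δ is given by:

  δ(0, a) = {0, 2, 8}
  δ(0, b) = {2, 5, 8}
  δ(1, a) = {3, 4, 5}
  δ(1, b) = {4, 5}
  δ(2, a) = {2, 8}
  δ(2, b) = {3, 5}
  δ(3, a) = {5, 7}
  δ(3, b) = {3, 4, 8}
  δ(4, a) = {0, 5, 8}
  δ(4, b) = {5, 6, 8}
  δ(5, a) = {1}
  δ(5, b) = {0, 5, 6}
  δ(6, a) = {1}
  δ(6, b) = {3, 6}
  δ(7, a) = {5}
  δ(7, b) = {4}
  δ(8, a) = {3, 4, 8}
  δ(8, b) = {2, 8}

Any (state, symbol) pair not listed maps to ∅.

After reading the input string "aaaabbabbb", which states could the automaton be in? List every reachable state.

Start in {0}.
Read 'a': {0} → {0, 2, 8}.
Read 'a': {0, 2, 8} → {0, 2, 3, 4, 8}.
Read 'a': {0, 2, 3, 4, 8} → {0, 2, 3, 4, 5, 7, 8}.
Read 'a': {0, 2, 3, 4, 5, 7, 8} → {0, 1, 2, 3, 4, 5, 7, 8}.
Read 'b': {0, 1, 2, 3, 4, 5, 7, 8} → {0, 2, 3, 4, 5, 6, 8}.
Read 'b': {0, 2, 3, 4, 5, 6, 8} → {0, 2, 3, 4, 5, 6, 8}.
Read 'a': {0, 2, 3, 4, 5, 6, 8} → {0, 1, 2, 3, 4, 5, 7, 8}.
Read 'b': {0, 1, 2, 3, 4, 5, 7, 8} → {0, 2, 3, 4, 5, 6, 8}.
Read 'b': {0, 2, 3, 4, 5, 6, 8} → {0, 2, 3, 4, 5, 6, 8}.
Read 'b': {0, 2, 3, 4, 5, 6, 8} → {0, 2, 3, 4, 5, 6, 8}.

{0, 2, 3, 4, 5, 6, 8}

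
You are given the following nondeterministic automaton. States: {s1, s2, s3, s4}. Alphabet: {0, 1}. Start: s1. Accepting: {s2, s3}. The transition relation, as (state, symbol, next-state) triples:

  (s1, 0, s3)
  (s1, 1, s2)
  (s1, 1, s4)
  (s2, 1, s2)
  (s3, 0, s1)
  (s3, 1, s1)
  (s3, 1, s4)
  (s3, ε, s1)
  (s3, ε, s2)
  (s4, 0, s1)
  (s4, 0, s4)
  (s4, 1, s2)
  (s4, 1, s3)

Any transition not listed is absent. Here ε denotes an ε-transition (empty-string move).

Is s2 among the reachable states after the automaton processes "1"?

Start in {s1}.
Read '1': s1→{s2, s4}; now {s2, s4}.
State s2 is in {s2, s4}.

Yes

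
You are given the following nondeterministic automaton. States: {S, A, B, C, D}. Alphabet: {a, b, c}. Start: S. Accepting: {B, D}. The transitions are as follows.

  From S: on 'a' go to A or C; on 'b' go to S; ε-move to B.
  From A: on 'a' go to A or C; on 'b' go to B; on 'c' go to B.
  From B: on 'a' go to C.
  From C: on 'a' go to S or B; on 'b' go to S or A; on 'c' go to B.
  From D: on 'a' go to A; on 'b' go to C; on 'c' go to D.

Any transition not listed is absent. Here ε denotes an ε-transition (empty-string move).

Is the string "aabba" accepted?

Start: ε-closure({S}) = {S, B}.
Read 'a': {S, B} → {A, C}.
Read 'a': {A, C} → {S, A, B, C}.
Read 'b': {S, A, B, C} → {S, A, B}.
Read 'b': {S, A, B} → {S, B}.
Read 'a': {S, B} → {A, C}.
The final set {A, C} contains no accepting state.

No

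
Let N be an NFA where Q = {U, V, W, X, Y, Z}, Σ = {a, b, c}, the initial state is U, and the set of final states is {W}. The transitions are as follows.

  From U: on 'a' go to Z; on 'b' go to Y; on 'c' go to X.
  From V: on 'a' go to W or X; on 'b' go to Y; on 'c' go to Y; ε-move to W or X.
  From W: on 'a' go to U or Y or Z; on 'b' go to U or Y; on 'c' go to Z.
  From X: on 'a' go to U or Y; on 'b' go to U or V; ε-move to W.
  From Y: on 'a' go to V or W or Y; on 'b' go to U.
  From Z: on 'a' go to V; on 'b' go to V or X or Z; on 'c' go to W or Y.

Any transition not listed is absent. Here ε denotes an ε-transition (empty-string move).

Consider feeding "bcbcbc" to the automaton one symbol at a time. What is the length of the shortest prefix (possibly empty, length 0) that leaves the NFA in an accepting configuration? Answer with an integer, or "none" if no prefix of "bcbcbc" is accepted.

none

Start in {U}.
Read 'b': U→{Y}; now {Y}.
Read 'c': Y→∅; now ∅.
The set is empty and remains empty for the remaining 4 symbols.
No reachable set along the way intersects F.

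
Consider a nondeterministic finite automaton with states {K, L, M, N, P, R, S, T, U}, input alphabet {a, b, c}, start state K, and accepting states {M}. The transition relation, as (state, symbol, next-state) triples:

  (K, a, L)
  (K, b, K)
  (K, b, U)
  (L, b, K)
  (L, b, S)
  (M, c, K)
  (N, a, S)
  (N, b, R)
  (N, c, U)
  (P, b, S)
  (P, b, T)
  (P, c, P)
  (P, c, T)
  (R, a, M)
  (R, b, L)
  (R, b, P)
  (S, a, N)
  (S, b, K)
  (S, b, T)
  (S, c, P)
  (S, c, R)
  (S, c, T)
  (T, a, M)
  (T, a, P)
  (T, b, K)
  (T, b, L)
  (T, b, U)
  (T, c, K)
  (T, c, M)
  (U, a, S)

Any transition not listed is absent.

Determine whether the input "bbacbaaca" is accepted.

Yes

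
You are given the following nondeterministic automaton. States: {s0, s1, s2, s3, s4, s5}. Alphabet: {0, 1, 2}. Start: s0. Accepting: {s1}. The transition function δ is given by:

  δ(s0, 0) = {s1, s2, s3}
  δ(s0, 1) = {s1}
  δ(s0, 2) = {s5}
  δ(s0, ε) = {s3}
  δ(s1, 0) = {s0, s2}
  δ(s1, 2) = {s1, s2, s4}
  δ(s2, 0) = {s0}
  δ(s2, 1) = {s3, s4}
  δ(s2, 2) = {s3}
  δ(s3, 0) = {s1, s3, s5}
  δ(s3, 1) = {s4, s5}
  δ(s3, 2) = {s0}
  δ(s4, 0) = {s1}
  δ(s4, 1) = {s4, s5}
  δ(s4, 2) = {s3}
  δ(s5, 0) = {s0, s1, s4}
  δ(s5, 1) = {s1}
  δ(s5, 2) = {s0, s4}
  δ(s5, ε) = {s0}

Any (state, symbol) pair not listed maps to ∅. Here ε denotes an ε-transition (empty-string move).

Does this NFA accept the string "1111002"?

Yes

Start: ε-closure({s0}) = {s0, s3}.
Read '1': s0→{s1}, s3→{s4, s5}; union {s1, s4, s5}; ε-closure = {s0, s1, s3, s4, s5}.
Read '1': s0→{s1}, s1→∅, s3→{s4, s5}, s4→{s4, s5}, s5→{s1}; union {s1, s4, s5}; ε-closure = {s0, s1, s3, s4, s5}.
Read '1': s0→{s1}, s1→∅, s3→{s4, s5}, s4→{s4, s5}, s5→{s1}; union {s1, s4, s5}; ε-closure = {s0, s1, s3, s4, s5}.
Read '1': s0→{s1}, s1→∅, s3→{s4, s5}, s4→{s4, s5}, s5→{s1}; union {s1, s4, s5}; ε-closure = {s0, s1, s3, s4, s5}.
Read '0': s0→{s1, s2, s3}, s1→{s0, s2}, s3→{s1, s3, s5}, s4→{s1}, s5→{s0, s1, s4}; now {s0, s1, s2, s3, s4, s5}.
Read '0': s0→{s1, s2, s3}, s1→{s0, s2}, s2→{s0}, s3→{s1, s3, s5}, s4→{s1}, s5→{s0, s1, s4}; now {s0, s1, s2, s3, s4, s5}.
Read '2': s0→{s5}, s1→{s1, s2, s4}, s2→{s3}, s3→{s0}, s4→{s3}, s5→{s0, s4}; now {s0, s1, s2, s3, s4, s5}.
The final set {s0, s1, s2, s3, s4, s5} contains the accepting state s1.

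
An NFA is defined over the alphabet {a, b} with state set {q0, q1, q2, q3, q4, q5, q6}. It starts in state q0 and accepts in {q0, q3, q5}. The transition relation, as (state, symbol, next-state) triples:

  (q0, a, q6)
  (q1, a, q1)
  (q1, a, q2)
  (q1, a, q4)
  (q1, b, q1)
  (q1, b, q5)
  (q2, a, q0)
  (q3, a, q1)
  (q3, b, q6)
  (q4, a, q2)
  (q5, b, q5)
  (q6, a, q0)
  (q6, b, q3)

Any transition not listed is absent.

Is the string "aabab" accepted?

Start in {q0}.
Read 'a': q0→{q6}; now {q6}.
Read 'a': q6→{q0}; now {q0}.
Read 'b': q0→∅; now ∅.
The set is empty and remains empty for the remaining 2 symbols.
The final set ∅ contains no accepting state.

No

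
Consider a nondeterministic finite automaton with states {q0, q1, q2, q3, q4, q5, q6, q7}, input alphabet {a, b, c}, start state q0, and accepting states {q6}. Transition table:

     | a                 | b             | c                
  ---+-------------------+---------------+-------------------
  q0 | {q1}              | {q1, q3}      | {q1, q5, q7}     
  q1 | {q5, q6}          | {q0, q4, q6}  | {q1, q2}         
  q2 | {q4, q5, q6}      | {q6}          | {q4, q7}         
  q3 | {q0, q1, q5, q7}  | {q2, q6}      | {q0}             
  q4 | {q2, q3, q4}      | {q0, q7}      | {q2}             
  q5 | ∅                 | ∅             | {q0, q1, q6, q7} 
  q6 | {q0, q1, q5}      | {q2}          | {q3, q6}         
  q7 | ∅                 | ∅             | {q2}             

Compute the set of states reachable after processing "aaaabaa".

{q0, q1, q2, q3, q4, q5, q6, q7}

Start in {q0}.
Read 'a': {q0} → {q1}.
Read 'a': {q1} → {q5, q6}.
Read 'a': {q5, q6} → {q0, q1, q5}.
Read 'a': {q0, q1, q5} → {q1, q5, q6}.
Read 'b': {q1, q5, q6} → {q0, q2, q4, q6}.
Read 'a': {q0, q2, q4, q6} → {q0, q1, q2, q3, q4, q5, q6}.
Read 'a': {q0, q1, q2, q3, q4, q5, q6} → {q0, q1, q2, q3, q4, q5, q6, q7}.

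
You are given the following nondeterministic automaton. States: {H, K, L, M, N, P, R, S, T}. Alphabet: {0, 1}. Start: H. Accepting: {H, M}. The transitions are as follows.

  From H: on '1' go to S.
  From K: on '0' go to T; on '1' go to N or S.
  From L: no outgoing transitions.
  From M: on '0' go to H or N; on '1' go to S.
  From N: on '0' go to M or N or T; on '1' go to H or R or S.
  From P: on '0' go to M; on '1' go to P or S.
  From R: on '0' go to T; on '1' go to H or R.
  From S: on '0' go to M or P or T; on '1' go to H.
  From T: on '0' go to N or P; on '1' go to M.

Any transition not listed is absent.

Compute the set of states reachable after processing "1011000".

{H, M, N, T}

Start in {H}.
Read '1': H→{S}; now {S}.
Read '0': S→{M, P, T}; now {M, P, T}.
Read '1': M→{S}, P→{P, S}, T→{M}; now {M, P, S}.
Read '1': M→{S}, P→{P, S}, S→{H}; now {H, P, S}.
Read '0': H→∅, P→{M}, S→{M, P, T}; now {M, P, T}.
Read '0': M→{H, N}, P→{M}, T→{N, P}; now {H, M, N, P}.
Read '0': H→∅, M→{H, N}, N→{M, N, T}, P→{M}; now {H, M, N, T}.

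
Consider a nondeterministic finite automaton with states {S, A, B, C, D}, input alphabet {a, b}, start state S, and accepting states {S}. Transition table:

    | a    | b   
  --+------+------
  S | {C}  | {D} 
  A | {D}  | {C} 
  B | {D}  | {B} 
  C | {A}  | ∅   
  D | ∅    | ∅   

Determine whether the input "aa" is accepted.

No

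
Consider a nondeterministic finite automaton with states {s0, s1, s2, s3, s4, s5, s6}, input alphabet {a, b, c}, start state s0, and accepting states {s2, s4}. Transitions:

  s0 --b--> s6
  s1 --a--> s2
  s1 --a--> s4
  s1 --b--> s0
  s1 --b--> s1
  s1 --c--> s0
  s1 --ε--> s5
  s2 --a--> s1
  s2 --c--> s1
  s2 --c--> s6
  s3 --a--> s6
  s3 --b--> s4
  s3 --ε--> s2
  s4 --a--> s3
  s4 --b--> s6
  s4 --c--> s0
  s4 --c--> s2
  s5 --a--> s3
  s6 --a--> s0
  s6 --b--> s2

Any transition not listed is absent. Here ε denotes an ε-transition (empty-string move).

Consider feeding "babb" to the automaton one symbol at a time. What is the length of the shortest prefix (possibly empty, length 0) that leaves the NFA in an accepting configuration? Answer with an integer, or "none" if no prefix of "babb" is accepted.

Start in {s0}.
Read 'b': s0→{s6}; now {s6}.
Read 'a': s6→{s0}; now {s0}.
Read 'b': s0→{s6}; now {s6}.
Read 'b': s6→{s2}; now {s2}.
None of the earlier sets intersect F, but {s2} does.

4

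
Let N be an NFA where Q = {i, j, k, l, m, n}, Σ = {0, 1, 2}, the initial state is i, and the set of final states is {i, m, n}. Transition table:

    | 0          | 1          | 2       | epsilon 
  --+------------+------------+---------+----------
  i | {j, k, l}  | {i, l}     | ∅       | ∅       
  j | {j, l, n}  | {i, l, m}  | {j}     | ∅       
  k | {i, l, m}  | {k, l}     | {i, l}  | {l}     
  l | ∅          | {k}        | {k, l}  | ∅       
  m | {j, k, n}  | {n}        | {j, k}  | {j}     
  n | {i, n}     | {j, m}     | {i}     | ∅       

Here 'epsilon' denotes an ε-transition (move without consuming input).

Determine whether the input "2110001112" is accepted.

No

Start in {i}.
Read '2': i→∅; now ∅.
The set is empty and remains empty for the remaining 9 symbols.
The final set ∅ contains no accepting state.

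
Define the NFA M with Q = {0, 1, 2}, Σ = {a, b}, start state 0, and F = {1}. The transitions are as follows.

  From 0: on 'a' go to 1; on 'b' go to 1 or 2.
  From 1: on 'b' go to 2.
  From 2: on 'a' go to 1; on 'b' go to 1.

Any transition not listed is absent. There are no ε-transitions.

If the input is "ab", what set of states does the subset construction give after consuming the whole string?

{2}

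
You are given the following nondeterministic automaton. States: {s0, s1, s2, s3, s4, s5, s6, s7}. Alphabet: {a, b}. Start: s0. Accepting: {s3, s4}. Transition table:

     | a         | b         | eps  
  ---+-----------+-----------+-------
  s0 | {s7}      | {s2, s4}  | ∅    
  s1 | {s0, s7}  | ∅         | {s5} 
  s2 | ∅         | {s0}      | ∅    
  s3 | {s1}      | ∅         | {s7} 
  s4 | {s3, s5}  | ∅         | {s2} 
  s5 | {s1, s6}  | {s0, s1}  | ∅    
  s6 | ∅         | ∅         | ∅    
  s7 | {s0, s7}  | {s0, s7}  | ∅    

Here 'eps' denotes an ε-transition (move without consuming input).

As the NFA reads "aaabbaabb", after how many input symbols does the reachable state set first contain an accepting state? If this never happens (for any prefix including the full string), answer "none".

4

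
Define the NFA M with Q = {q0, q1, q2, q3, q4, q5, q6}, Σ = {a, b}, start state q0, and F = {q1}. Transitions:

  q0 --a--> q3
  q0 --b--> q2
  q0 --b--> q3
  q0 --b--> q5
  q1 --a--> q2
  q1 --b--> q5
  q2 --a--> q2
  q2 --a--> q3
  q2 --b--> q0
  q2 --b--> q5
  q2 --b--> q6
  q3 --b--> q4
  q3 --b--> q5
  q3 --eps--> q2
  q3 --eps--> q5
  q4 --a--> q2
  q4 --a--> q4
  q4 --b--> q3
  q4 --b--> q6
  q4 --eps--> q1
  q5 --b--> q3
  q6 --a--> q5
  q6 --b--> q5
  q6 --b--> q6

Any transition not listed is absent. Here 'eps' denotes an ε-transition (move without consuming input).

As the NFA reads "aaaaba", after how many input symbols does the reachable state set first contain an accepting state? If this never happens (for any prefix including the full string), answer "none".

5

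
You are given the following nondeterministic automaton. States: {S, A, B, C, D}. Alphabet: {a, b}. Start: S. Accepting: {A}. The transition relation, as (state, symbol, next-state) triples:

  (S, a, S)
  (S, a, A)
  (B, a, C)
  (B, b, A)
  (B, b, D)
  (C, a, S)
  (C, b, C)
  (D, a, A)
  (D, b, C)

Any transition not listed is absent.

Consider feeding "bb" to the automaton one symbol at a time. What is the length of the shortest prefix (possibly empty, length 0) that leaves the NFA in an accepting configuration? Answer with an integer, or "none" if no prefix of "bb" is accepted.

Start in {S}.
Read 'b': S→∅; now ∅.
The set is empty and remains empty for the remaining 1 symbol.
No reachable set along the way intersects F.

none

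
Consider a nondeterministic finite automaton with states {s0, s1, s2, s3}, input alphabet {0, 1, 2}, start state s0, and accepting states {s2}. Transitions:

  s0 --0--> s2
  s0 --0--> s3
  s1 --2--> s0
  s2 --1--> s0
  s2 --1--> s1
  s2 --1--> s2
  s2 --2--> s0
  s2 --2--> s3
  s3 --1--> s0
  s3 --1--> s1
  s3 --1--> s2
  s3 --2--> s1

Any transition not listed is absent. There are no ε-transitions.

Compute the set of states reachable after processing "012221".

∅

Start in {s0}.
Read '0': s0→{s2, s3}; now {s2, s3}.
Read '1': s2→{s0, s1, s2}, s3→{s0, s1, s2}; now {s0, s1, s2}.
Read '2': s0→∅, s1→{s0}, s2→{s0, s3}; now {s0, s3}.
Read '2': s0→∅, s3→{s1}; now {s1}.
Read '2': s1→{s0}; now {s0}.
Read '1': s0→∅; now ∅.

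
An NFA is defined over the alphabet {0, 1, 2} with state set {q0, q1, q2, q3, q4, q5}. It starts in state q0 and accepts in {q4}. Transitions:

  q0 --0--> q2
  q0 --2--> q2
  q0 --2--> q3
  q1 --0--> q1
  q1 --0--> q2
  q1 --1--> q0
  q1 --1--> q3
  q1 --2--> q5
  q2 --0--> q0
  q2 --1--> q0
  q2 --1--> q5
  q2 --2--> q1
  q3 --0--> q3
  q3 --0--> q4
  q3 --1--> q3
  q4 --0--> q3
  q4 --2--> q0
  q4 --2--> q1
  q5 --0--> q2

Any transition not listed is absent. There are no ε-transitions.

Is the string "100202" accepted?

No

Start in {q0}.
Read '1': q0→∅; now ∅.
The set is empty and remains empty for the remaining 5 symbols.
The final set ∅ contains no accepting state.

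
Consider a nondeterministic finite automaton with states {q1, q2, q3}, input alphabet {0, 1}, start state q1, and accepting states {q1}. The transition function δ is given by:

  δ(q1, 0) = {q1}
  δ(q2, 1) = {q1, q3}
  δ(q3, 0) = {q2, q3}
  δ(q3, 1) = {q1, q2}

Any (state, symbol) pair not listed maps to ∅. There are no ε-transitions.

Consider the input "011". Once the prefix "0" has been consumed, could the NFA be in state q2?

Start in {q1}.
Read '0': {q1} → {q1}.
State q2 is not in {q1}.

No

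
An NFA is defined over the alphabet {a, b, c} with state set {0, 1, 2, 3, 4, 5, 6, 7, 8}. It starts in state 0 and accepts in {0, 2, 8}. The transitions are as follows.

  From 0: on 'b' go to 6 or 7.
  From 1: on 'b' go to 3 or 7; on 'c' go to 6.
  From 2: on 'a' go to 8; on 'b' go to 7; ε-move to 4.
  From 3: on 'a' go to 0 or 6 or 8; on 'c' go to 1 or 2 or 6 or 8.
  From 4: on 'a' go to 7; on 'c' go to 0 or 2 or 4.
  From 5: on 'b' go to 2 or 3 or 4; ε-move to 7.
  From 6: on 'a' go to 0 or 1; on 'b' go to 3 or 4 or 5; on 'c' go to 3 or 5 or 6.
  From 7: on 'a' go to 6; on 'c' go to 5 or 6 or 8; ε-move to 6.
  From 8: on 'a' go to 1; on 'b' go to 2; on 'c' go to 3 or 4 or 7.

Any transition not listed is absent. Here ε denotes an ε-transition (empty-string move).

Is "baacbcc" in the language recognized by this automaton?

Start in {0}.
Read 'b': {0} → {6, 7}.
Read 'a': {6, 7} → {0, 1, 6}.
Read 'a': {0, 1, 6} → {0, 1}.
Read 'c': {0, 1} → {6}.
Read 'b': {6} → {3, 4, 5, 6, 7}.
Read 'c': {3, 4, 5, 6, 7} → {0, 1, 2, 3, 4, 5, 6, 7, 8}.
Read 'c': {0, 1, 2, 3, 4, 5, 6, 7, 8} → {0, 1, 2, 3, 4, 5, 6, 7, 8}.
The final set {0, 1, 2, 3, 4, 5, 6, 7, 8} contains the accepting states 0, 2, 8.

Yes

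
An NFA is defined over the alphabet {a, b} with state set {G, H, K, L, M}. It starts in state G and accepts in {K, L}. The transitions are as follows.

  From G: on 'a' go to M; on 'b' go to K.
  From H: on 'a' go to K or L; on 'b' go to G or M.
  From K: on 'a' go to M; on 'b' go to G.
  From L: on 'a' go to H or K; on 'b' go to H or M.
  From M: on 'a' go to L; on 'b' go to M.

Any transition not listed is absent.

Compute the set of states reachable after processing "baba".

{L}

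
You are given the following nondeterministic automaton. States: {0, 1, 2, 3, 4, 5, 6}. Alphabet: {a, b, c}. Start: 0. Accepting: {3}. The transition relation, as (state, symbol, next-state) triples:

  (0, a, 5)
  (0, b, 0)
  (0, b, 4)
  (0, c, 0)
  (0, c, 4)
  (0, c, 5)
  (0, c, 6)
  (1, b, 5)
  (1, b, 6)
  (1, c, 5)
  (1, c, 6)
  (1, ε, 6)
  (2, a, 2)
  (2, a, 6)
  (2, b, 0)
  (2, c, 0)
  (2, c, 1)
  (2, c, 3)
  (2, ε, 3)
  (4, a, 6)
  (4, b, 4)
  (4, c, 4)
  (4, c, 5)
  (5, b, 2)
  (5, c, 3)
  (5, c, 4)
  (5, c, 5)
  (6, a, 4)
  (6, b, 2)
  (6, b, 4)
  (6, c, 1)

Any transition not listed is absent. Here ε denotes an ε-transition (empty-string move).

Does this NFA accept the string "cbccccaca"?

No

Start in {0}.
Read 'c': {0} → {0, 4, 5, 6}.
Read 'b': {0, 4, 5, 6} → {0, 2, 3, 4}.
Read 'c': {0, 2, 3, 4} → {0, 1, 3, 4, 5, 6}.
Read 'c': {0, 1, 3, 4, 5, 6} → {0, 1, 3, 4, 5, 6}.
Read 'c': {0, 1, 3, 4, 5, 6} → {0, 1, 3, 4, 5, 6}.
Read 'c': {0, 1, 3, 4, 5, 6} → {0, 1, 3, 4, 5, 6}.
Read 'a': {0, 1, 3, 4, 5, 6} → {4, 5, 6}.
Read 'c': {4, 5, 6} → {1, 3, 4, 5, 6}.
Read 'a': {1, 3, 4, 5, 6} → {4, 6}.
The final set {4, 6} contains no accepting state.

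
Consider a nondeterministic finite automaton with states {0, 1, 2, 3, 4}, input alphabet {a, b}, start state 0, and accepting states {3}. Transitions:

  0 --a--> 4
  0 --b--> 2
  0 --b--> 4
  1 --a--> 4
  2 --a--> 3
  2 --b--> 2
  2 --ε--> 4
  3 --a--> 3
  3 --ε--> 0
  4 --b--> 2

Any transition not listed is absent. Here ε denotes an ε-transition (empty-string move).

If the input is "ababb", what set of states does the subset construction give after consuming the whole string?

{2, 4}

Start in {0}.
Read 'a': {0} → {4}.
Read 'b': {4} → {2, 4}.
Read 'a': {2, 4} → {0, 3}.
Read 'b': {0, 3} → {2, 4}.
Read 'b': {2, 4} → {2, 4}.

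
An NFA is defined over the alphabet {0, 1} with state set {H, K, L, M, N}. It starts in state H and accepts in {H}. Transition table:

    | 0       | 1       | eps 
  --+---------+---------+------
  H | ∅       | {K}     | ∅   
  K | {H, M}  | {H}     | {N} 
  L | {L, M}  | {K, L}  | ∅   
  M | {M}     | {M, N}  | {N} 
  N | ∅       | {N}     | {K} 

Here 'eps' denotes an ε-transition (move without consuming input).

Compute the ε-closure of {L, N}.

{K, L, N}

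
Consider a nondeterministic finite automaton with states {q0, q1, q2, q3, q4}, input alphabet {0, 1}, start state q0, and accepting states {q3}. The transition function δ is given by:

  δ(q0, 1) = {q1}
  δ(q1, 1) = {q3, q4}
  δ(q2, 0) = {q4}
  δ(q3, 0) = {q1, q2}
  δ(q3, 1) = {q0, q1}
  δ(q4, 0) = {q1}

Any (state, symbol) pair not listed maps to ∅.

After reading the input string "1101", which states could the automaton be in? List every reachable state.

{q3, q4}

Start in {q0}.
Read '1': q0→{q1}; now {q1}.
Read '1': q1→{q3, q4}; now {q3, q4}.
Read '0': q3→{q1, q2}, q4→{q1}; now {q1, q2}.
Read '1': q1→{q3, q4}, q2→∅; now {q3, q4}.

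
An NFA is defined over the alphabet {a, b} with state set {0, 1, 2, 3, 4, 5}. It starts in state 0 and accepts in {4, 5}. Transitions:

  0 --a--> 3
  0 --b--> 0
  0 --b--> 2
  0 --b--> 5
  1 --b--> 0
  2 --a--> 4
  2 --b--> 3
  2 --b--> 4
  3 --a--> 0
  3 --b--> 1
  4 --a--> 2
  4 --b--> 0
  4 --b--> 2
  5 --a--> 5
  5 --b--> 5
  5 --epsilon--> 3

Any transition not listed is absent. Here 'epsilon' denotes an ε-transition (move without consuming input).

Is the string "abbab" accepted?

Start in {0}.
Read 'a': {0} → {3}.
Read 'b': {3} → {1}.
Read 'b': {1} → {0}.
Read 'a': {0} → {3}.
Read 'b': {3} → {1}.
The final set {1} contains no accepting state.

No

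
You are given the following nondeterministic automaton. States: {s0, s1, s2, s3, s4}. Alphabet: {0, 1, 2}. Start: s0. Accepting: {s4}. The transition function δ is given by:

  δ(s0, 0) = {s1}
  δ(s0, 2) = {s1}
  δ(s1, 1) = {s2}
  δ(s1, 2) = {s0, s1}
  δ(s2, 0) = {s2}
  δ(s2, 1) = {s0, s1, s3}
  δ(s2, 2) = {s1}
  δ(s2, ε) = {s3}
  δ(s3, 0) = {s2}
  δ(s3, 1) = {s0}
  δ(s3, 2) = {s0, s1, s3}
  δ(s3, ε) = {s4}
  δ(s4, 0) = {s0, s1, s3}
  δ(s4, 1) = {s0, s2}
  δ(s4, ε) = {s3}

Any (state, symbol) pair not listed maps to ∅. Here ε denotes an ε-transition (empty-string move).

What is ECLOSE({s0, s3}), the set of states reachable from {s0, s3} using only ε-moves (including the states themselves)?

{s0, s3, s4}

Begin with {s0, s3}.
ε-move s3 → s4; add s4.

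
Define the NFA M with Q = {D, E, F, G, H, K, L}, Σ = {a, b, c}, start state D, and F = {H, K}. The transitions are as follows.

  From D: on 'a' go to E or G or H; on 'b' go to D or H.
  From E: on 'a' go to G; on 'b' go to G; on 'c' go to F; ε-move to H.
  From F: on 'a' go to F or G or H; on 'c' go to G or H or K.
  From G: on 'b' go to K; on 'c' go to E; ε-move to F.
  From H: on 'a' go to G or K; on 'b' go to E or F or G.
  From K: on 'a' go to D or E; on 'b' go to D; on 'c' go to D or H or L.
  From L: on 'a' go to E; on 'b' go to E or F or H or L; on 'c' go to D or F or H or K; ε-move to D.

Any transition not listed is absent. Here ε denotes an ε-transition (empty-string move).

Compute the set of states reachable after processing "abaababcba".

{D, E, F, G, H, K}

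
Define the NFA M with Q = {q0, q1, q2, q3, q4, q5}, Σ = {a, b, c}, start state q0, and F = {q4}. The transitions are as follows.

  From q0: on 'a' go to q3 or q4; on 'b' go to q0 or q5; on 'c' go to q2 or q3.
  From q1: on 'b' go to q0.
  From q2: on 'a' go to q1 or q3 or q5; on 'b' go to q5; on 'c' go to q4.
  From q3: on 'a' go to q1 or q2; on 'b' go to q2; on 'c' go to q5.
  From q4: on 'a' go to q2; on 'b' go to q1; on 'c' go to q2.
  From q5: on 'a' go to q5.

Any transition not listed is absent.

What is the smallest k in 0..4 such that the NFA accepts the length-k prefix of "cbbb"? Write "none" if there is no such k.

Start in {q0}.
Read 'c': q0→{q2, q3}; now {q2, q3}.
Read 'b': q2→{q5}, q3→{q2}; now {q2, q5}.
Read 'b': q2→{q5}, q5→∅; now {q5}.
Read 'b': q5→∅; now ∅.
No reachable set along the way intersects F.

none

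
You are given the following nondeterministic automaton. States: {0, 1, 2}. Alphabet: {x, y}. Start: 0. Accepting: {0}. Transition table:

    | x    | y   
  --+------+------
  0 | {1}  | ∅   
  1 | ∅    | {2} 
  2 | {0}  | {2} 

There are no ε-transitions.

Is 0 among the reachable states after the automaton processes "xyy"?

Start in {0}.
Read 'x': 0→{1}; now {1}.
Read 'y': 1→{2}; now {2}.
Read 'y': 2→{2}; now {2}.
State 0 is not in {2}.

No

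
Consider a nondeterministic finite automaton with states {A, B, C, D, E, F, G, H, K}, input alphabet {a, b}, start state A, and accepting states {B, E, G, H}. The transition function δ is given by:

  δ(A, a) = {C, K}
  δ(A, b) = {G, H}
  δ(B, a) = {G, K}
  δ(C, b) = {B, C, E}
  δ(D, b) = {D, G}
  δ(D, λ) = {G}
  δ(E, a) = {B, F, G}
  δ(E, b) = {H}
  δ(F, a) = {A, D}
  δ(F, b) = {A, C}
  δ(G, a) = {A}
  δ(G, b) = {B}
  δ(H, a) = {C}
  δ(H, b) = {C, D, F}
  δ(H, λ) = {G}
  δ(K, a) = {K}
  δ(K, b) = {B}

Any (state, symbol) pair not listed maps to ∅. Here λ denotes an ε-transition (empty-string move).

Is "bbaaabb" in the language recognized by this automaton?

Yes

Start in {A}.
Read 'b': {A} → {G, H}.
Read 'b': {G, H} → {B, C, D, F, G}.
Read 'a': {B, C, D, F, G} → {A, D, G, K}.
Read 'a': {A, D, G, K} → {A, C, K}.
Read 'a': {A, C, K} → {C, K}.
Read 'b': {C, K} → {B, C, E}.
Read 'b': {B, C, E} → {B, C, E, G, H}.
The final set {B, C, E, G, H} contains the accepting states B, E, G, H.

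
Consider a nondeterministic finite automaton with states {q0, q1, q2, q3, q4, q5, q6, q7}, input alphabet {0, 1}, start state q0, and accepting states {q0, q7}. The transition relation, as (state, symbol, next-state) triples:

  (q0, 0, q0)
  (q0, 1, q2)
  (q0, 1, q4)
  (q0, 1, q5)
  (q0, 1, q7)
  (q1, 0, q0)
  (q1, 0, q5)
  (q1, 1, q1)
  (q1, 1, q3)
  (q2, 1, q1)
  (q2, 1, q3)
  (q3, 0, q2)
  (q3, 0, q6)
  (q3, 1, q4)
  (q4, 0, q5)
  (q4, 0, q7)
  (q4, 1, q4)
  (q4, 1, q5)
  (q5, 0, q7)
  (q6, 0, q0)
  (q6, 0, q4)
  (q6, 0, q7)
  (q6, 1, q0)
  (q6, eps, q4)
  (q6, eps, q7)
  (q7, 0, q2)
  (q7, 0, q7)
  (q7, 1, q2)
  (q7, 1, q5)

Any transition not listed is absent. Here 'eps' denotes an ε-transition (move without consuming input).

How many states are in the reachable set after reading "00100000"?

2

Start in {q0}.
Read '0': {q0} → {q0}.
Read '0': {q0} → {q0}.
Read '1': {q0} → {q2, q4, q5, q7}.
Read '0': {q2, q4, q5, q7} → {q2, q5, q7}.
Read '0': {q2, q5, q7} → {q2, q7}.
Read '0': {q2, q7} → {q2, q7}.
Read '0': {q2, q7} → {q2, q7}.
Read '0': {q2, q7} → {q2, q7}.
That set has 2 states.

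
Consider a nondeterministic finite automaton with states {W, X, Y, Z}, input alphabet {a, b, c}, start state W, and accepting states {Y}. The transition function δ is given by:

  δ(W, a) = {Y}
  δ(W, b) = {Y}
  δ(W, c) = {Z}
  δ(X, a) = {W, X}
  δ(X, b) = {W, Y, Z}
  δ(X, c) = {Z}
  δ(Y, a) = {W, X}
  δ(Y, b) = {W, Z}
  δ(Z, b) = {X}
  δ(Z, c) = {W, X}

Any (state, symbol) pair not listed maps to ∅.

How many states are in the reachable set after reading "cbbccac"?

Start in {W}.
Read 'c': W→{Z}; now {Z}.
Read 'b': Z→{X}; now {X}.
Read 'b': X→{W, Y, Z}; now {W, Y, Z}.
Read 'c': W→{Z}, Y→∅, Z→{W, X}; now {W, X, Z}.
Read 'c': W→{Z}, X→{Z}, Z→{W, X}; now {W, X, Z}.
Read 'a': W→{Y}, X→{W, X}, Z→∅; now {W, X, Y}.
Read 'c': W→{Z}, X→{Z}, Y→∅; now {Z}.
That set has 1 state.

1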